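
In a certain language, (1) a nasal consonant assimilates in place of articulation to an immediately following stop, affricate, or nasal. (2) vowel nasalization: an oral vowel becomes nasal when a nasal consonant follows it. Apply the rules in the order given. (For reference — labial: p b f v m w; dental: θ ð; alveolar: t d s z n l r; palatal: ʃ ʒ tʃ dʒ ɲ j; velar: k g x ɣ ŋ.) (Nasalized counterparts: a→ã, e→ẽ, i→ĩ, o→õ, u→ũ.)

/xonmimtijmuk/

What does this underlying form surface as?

Rule 1: /n/ before /m/ (labial) → [m]
Rule 1: /m/ before /t/ (alveolar) → [n]
After rule 1: xommintijmuk
Rule 2: /o/ before nasal /m/ → [õ]
Rule 2: /i/ before nasal /n/ → [ĩ]

[xõmmĩntijmuk]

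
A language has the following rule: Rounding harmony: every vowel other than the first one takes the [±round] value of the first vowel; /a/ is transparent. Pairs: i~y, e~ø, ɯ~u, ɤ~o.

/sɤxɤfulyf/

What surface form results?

/u/ harmonizes with /ɤ/ ([-round]) → [ɯ]
/y/ harmonizes with /ɤ/ ([-round]) → [i]

[sɤxɤfɯlif]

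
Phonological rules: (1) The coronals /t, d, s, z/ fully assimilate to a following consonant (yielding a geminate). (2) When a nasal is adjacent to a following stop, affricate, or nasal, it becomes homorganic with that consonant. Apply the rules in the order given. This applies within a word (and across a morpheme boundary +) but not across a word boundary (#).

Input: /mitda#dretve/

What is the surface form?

[midda#rrevve]

Rule 1: /t/ before /d/ → [d] (total assimilation)
Rule 1: /d/ before /r/ → [r] (total assimilation)
Rule 1: /t/ before /v/ → [v] (total assimilation)
After rule 1: midda#rrevve
Rule 2: no segment meets the rule's conditions; no change.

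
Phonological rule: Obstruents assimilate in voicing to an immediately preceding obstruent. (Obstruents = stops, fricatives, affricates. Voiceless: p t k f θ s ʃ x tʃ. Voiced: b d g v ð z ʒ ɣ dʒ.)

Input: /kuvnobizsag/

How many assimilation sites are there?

/s/ after /z/ (voiced) → [z]
1 segment changes.

1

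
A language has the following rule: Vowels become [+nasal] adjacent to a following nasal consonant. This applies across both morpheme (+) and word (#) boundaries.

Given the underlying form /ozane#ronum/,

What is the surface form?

/a/ before nasal /n/ → [ã]
/o/ before nasal /n/ → [õ]
/u/ before nasal /m/ → [ũ]

[ozãne#rõnũm]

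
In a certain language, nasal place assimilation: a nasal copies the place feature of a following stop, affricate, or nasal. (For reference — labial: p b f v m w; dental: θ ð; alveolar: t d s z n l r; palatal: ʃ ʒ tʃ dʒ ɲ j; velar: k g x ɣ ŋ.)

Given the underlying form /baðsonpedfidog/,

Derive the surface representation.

/n/ before /p/ (labial) → [m]

[baðsompedfidog]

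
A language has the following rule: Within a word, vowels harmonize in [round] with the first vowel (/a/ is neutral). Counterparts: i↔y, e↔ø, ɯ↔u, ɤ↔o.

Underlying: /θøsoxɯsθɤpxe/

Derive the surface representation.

[θøsoxusθopxø]

/ɯ/ harmonizes with /ø/ ([+round]) → [u]
/ɤ/ harmonizes with /ø/ ([+round]) → [o]
/e/ harmonizes with /ø/ ([+round]) → [ø]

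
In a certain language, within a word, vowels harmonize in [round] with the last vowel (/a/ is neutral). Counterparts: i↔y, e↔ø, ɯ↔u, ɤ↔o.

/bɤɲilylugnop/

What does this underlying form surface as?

[boɲylylugnop]

/ɤ/ harmonizes with /o/ ([+round]) → [o]
/i/ harmonizes with /o/ ([+round]) → [y]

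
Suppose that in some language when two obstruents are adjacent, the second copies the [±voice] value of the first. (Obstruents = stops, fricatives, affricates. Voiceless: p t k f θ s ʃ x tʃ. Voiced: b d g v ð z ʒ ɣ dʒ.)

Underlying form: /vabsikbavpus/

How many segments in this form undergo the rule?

3

/s/ after /b/ (voiced) → [z]
/b/ after /k/ (voiceless) → [p]
/p/ after /v/ (voiced) → [b]
3 segments change.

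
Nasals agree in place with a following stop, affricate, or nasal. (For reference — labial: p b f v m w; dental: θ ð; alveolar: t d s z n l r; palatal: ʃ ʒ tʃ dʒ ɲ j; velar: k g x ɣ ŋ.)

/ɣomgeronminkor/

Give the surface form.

/m/ before /g/ (velar) → [ŋ]
/n/ before /m/ (labial) → [m]
/n/ before /k/ (velar) → [ŋ]

[ɣoŋgerommiŋkor]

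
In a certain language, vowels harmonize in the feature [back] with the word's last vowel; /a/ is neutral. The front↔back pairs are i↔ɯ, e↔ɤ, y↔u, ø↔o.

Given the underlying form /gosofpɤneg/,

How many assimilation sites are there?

3

/o/ harmonizes with /e/ ([-back]) → [ø]
/o/ harmonizes with /e/ ([-back]) → [ø]
/ɤ/ harmonizes with /e/ ([-back]) → [e]
3 segments change.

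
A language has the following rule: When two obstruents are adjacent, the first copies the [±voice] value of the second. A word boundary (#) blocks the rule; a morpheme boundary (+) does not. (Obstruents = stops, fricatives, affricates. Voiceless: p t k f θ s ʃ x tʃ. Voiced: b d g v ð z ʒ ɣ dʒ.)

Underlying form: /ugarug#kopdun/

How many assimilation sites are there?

/p/ before /d/ (voiced) → [b]
1 segment changes.

1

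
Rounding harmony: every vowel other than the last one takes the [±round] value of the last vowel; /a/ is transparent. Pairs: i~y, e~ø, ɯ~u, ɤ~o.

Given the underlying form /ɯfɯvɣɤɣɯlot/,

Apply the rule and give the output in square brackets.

[ufuvɣoɣulot]

/ɯ/ harmonizes with /o/ ([+round]) → [u]
/ɯ/ harmonizes with /o/ ([+round]) → [u]
/ɤ/ harmonizes with /o/ ([+round]) → [o]
/ɯ/ harmonizes with /o/ ([+round]) → [u]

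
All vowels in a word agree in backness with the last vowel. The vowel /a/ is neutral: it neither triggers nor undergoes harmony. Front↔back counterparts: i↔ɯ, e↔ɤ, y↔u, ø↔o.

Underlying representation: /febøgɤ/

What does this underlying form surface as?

[fɤbogɤ]

/e/ harmonizes with /ɤ/ ([+back]) → [ɤ]
/ø/ harmonizes with /ɤ/ ([+back]) → [o]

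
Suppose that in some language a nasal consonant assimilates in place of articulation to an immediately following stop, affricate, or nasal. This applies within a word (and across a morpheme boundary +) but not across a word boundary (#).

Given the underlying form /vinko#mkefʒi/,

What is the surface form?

/n/ before /k/ (velar) → [ŋ]
/m/ before /k/ (velar) → [ŋ]

[viŋko#ŋkefʒi]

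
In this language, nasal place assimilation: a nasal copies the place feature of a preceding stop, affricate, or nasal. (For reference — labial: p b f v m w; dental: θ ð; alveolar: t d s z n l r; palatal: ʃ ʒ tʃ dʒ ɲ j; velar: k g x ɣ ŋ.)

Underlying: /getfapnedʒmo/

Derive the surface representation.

[getfapmedʒɲo]

/n/ after /p/ (labial) → [m]
/m/ after /dʒ/ (palatal) → [ɲ]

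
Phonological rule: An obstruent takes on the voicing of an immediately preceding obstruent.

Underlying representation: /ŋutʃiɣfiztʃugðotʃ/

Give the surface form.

[ŋutʃiɣvizdʒugðotʃ]

/f/ after /ɣ/ (voiced) → [v]
/tʃ/ after /z/ (voiced) → [dʒ]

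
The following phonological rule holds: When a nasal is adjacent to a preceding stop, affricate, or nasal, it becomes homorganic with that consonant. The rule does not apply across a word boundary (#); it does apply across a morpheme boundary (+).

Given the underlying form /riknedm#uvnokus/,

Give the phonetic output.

[rikŋedn#uvnokus]

/n/ after /k/ (velar) → [ŋ]
/m/ after /d/ (alveolar) → [n]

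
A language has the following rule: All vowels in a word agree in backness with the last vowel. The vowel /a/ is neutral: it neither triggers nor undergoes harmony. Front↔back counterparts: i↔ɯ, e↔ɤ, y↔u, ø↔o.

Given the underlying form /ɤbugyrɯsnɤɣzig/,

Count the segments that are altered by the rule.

4

/ɤ/ harmonizes with /i/ ([-back]) → [e]
/u/ harmonizes with /i/ ([-back]) → [y]
/ɯ/ harmonizes with /i/ ([-back]) → [i]
/ɤ/ harmonizes with /i/ ([-back]) → [e]
4 segments change.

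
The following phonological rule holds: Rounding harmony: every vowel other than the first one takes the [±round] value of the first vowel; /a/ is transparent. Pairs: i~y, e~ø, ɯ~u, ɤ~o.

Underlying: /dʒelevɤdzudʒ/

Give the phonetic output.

[dʒelevɤdzɯdʒ]

/u/ harmonizes with /e/ ([-round]) → [ɯ]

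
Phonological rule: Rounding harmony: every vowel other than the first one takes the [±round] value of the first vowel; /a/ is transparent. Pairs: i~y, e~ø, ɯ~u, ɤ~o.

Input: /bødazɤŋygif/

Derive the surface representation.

/ɤ/ harmonizes with /ø/ ([+round]) → [o]
/i/ harmonizes with /ø/ ([+round]) → [y]

[bødazoŋygyf]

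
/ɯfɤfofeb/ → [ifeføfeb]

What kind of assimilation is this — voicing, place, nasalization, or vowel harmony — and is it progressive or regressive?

vowel harmony, regressive

/ɯ/→[i] /ɤ/→[e] /o/→[ø].
Vowels agree with the last vowel, so the harmony is regressive.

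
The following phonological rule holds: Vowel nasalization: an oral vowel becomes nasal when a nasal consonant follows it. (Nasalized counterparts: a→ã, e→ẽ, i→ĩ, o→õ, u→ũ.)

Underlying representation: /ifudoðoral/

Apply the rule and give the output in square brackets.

no segment meets the rule's conditions; no change.

[ifudoðoral]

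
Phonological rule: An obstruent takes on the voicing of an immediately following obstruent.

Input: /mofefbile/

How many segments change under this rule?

/f/ before /b/ (voiced) → [v]
1 segment changes.

1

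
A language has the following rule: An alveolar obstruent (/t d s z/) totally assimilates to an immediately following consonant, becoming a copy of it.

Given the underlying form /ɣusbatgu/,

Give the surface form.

[ɣubbaggu]

/s/ before /b/ → [b] (total assimilation)
/t/ before /g/ → [g] (total assimilation)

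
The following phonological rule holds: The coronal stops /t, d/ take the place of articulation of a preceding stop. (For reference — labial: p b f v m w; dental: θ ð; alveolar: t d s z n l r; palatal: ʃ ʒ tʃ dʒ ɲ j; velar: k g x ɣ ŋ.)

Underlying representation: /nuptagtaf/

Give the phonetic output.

[nuppagkaf]

/t/ after /p/ (labial) → [p]
/t/ after /g/ (velar) → [k]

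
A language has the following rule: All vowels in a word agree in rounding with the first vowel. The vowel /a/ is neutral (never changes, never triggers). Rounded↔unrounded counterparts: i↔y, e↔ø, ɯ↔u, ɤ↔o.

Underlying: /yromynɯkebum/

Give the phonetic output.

/ɯ/ harmonizes with /y/ ([+round]) → [u]
/e/ harmonizes with /y/ ([+round]) → [ø]

[yromynukøbum]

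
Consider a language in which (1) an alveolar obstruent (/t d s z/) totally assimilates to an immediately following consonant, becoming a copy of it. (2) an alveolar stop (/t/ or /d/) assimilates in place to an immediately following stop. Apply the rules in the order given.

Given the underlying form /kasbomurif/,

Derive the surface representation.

[kabbomurif]

Rule 1: /s/ before /b/ → [b] (total assimilation)
After rule 1: kabbomurif
Rule 2: no segment meets the rule's conditions; no change.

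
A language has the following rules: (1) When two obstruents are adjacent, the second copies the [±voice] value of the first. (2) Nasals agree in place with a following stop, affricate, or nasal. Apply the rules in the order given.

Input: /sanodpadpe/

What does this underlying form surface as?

Rule 1: /p/ after /d/ (voiced) → [b]
Rule 1: /p/ after /d/ (voiced) → [b]
After rule 1: sanodbadbe
Rule 2: no segment meets the rule's conditions; no change.

[sanodbadbe]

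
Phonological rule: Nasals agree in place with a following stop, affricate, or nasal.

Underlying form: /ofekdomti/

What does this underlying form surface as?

[ofekdonti]

/m/ before /t/ (alveolar) → [n]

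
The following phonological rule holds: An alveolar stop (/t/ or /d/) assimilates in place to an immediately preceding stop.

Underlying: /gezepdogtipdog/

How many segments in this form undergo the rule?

3

/d/ after /p/ (labial) → [b]
/t/ after /g/ (velar) → [k]
/d/ after /p/ (labial) → [b]
3 segments change.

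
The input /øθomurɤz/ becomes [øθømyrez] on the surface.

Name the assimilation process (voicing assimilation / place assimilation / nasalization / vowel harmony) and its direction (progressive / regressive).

/o/→[ø] /u/→[y] /ɤ/→[e].
Vowels agree with the first vowel, so the harmony is progressive.

vowel harmony, progressive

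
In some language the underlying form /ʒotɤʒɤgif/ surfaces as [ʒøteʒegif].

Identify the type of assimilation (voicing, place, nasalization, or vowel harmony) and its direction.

/o/→[ø] /ɤ/→[e] /ɤ/→[e].
Vowels agree with the last vowel, so the harmony is regressive.

vowel harmony, regressive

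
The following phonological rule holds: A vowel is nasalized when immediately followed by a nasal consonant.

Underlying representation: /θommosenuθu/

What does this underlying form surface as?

/o/ before nasal /m/ → [õ]
/e/ before nasal /n/ → [ẽ]

[θõmmosẽnuθu]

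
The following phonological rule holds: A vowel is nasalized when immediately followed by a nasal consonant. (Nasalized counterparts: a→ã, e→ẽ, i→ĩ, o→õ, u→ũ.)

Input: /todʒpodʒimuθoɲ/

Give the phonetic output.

/i/ before nasal /m/ → [ĩ]
/o/ before nasal /ɲ/ → [õ]

[todʒpodʒĩmuθõɲ]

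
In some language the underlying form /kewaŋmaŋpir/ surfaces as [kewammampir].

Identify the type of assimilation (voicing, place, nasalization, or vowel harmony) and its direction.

place assimilation, regressive

/ŋ/→[m] /ŋ/→[m].
Each target copies a feature from the following segment, so the direction is regressive.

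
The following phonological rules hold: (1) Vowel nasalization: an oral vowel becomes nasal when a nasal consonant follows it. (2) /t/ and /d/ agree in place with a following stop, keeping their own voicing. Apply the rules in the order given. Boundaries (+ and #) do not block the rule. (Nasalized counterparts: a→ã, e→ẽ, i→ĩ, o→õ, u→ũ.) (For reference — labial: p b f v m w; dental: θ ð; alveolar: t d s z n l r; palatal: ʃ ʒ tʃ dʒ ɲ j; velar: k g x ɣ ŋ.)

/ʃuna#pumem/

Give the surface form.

Rule 1: /u/ before nasal /n/ → [ũ]
Rule 1: /u/ before nasal /m/ → [ũ]
Rule 1: /e/ before nasal /m/ → [ẽ]
After rule 1: ʃũna#pũmẽm
Rule 2: no segment meets the rule's conditions; no change.

[ʃũna#pũmẽm]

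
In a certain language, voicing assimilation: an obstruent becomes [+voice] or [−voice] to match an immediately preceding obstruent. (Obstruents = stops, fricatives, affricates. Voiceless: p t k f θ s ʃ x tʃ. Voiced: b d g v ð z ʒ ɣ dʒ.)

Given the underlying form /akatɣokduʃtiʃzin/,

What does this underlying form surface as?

/ɣ/ after /t/ (voiceless) → [x]
/d/ after /k/ (voiceless) → [t]
/z/ after /ʃ/ (voiceless) → [s]

[akatxoktuʃtiʃsin]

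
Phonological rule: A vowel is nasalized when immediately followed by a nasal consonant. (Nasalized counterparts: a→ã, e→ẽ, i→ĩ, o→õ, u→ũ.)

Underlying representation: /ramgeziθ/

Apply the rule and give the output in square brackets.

/a/ before nasal /m/ → [ã]

[rãmgeziθ]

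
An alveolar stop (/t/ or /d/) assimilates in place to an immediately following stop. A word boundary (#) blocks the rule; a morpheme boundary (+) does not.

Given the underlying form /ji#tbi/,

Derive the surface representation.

[ji#pbi]

/t/ before /b/ (labial) → [p]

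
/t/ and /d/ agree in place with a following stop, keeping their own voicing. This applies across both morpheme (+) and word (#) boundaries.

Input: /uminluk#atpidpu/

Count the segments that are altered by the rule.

/t/ before /p/ (labial) → [p]
/d/ before /p/ (labial) → [b]
2 segments change.

2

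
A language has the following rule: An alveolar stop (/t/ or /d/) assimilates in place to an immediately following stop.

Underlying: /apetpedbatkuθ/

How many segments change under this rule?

/t/ before /p/ (labial) → [p]
/d/ before /b/ (labial) → [b]
/t/ before /k/ (velar) → [k]
3 segments change.

3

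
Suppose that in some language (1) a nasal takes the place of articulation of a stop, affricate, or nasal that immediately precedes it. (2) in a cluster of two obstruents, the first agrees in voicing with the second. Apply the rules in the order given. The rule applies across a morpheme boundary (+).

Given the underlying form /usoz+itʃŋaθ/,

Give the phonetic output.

Rule 1: /ŋ/ after /tʃ/ (palatal) → [ɲ]
After rule 1: usoz+itʃɲaθ
Rule 2: no segment meets the rule's conditions; no change.

[usoz+itʃɲaθ]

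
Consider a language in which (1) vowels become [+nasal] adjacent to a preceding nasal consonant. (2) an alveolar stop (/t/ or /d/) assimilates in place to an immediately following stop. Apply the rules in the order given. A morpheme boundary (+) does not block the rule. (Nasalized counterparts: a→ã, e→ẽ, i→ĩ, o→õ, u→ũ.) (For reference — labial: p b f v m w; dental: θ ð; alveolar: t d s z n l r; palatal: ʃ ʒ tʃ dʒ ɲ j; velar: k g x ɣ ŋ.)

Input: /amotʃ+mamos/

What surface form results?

[amõtʃ+mãmõs]

Rule 1: /o/ after nasal /m/ → [õ]
Rule 1: /a/ after nasal /m/ → [ã]
Rule 1: /o/ after nasal /m/ → [õ]
After rule 1: amõtʃ+mãmõs
Rule 2: no segment meets the rule's conditions; no change.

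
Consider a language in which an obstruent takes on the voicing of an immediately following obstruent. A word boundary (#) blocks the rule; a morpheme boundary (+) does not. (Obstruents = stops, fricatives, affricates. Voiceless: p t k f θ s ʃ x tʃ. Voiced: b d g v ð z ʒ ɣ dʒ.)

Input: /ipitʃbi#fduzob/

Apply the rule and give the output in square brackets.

/tʃ/ before /b/ (voiced) → [dʒ]
/f/ before /d/ (voiced) → [v]

[ipidʒbi#vduzob]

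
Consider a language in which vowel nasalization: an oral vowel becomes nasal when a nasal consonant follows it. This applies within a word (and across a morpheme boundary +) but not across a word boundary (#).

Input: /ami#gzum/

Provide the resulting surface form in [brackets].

/a/ before nasal /m/ → [ã]
/u/ before nasal /m/ → [ũ]

[ãmi#gzũm]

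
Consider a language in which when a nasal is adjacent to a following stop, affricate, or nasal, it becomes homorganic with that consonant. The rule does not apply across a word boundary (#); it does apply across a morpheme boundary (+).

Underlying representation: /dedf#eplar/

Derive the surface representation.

[dedf#eplar]

no segment meets the rule's conditions; no change.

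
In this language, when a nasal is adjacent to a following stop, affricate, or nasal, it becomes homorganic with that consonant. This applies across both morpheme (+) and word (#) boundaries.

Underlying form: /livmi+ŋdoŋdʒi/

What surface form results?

/ŋ/ before /d/ (alveolar) → [n]
/ŋ/ before /dʒ/ (palatal) → [ɲ]

[livmi+ndoɲdʒi]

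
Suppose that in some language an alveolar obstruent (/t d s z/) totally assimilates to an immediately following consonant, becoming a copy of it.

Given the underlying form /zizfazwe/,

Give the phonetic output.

[ziffawwe]

/z/ before /f/ → [f] (total assimilation)
/z/ before /w/ → [w] (total assimilation)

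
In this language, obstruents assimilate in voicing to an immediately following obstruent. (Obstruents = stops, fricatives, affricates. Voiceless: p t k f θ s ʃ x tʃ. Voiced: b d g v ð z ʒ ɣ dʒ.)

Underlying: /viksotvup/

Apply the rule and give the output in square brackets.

[viksodvup]

/t/ before /v/ (voiced) → [d]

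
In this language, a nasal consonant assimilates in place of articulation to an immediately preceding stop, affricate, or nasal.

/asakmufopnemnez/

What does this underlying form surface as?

/m/ after /k/ (velar) → [ŋ]
/n/ after /p/ (labial) → [m]
/n/ after /m/ (labial) → [m]

[asakŋufopmemmez]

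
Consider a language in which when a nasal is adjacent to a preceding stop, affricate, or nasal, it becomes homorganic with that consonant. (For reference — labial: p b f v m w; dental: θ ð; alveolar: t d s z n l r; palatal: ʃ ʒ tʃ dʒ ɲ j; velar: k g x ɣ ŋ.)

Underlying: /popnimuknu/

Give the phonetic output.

[popmimukŋu]

/n/ after /p/ (labial) → [m]
/n/ after /k/ (velar) → [ŋ]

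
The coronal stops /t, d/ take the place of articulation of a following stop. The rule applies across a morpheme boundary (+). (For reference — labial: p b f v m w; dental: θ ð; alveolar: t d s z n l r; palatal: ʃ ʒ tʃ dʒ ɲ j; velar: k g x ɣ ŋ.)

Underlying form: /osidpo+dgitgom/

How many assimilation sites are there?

/d/ before /p/ (labial) → [b]
/d/ before /g/ (velar) → [g]
/t/ before /g/ (velar) → [k]
3 segments change.

3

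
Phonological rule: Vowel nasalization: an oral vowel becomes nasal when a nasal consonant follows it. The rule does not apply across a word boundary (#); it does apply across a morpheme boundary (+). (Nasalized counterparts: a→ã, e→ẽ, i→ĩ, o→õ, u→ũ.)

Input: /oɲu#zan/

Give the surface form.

/o/ before nasal /ɲ/ → [õ]
/a/ before nasal /n/ → [ã]

[õɲu#zãn]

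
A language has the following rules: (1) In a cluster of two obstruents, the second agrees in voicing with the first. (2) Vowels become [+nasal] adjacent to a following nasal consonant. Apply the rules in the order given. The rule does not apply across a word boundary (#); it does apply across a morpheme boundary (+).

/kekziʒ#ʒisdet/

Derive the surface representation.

Rule 1: /z/ after /k/ (voiceless) → [s]
Rule 1: /d/ after /s/ (voiceless) → [t]
After rule 1: keksiʒ#ʒistet
Rule 2: no segment meets the rule's conditions; no change.

[keksiʒ#ʒistet]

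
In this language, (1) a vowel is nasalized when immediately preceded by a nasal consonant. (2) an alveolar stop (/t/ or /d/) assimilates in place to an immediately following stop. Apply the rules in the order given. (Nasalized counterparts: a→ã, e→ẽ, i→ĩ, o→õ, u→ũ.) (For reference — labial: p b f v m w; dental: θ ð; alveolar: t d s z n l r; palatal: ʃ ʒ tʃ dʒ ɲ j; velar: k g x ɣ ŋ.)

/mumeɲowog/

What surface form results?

[mũmẽɲõwog]

Rule 1: /u/ after nasal /m/ → [ũ]
Rule 1: /e/ after nasal /m/ → [ẽ]
Rule 1: /o/ after nasal /ɲ/ → [õ]
After rule 1: mũmẽɲõwog
Rule 2: no segment meets the rule's conditions; no change.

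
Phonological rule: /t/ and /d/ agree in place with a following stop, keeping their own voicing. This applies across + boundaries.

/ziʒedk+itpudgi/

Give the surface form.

[ziʒegk+ippuggi]

/d/ before /k/ (velar) → [g]
/t/ before /p/ (labial) → [p]
/d/ before /g/ (velar) → [g]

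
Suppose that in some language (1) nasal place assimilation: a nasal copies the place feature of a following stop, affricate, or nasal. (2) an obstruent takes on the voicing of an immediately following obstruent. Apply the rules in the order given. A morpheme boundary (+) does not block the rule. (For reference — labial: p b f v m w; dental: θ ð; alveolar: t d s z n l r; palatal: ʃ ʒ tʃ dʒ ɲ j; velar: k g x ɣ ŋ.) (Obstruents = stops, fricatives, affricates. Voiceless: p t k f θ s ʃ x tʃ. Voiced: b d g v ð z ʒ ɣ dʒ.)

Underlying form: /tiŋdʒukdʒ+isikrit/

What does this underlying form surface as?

Rule 1: /ŋ/ before /dʒ/ (palatal) → [ɲ]
After rule 1: tiɲdʒukdʒ+isikrit
Rule 2: /k/ before /dʒ/ (voiced) → [g]

[tiɲdʒugdʒ+isikrit]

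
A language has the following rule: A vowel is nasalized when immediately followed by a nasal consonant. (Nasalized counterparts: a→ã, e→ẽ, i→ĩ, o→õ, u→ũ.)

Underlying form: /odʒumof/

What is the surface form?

[odʒũmof]

/u/ before nasal /m/ → [ũ]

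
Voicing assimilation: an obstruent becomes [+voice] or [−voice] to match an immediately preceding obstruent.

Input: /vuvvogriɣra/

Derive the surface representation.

[vuvvogriɣra]

no segment meets the rule's conditions; no change.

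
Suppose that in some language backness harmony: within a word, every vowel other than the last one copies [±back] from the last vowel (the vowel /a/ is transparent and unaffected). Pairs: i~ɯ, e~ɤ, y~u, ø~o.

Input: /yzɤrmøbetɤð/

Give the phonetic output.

[uzɤrmobɤtɤð]

/y/ harmonizes with /ɤ/ ([+back]) → [u]
/ø/ harmonizes with /ɤ/ ([+back]) → [o]
/e/ harmonizes with /ɤ/ ([+back]) → [ɤ]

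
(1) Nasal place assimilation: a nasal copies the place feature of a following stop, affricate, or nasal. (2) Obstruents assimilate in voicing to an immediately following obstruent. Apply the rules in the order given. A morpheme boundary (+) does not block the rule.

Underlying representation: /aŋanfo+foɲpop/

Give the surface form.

[aŋanfo+fompop]

Rule 1: /ɲ/ before /p/ (labial) → [m]
After rule 1: aŋanfo+fompop
Rule 2: no segment meets the rule's conditions; no change.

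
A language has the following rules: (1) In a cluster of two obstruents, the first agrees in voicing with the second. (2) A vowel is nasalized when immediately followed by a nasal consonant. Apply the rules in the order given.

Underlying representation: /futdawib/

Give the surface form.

[fuddawib]

Rule 1: /t/ before /d/ (voiced) → [d]
After rule 1: fuddawib
Rule 2: no segment meets the rule's conditions; no change.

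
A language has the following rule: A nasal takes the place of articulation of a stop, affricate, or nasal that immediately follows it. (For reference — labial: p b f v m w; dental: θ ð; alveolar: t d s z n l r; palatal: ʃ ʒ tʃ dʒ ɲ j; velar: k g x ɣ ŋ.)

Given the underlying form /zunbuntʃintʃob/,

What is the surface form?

/n/ before /b/ (labial) → [m]
/n/ before /tʃ/ (palatal) → [ɲ]
/n/ before /tʃ/ (palatal) → [ɲ]

[zumbuɲtʃiɲtʃob]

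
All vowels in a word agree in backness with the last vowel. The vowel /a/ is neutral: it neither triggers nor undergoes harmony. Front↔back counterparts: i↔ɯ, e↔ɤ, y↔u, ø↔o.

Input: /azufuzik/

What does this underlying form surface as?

[azyfyzik]

/u/ harmonizes with /i/ ([-back]) → [y]
/u/ harmonizes with /i/ ([-back]) → [y]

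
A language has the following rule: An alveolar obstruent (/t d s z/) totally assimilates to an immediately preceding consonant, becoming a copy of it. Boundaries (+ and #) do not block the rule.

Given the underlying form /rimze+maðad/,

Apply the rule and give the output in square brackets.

[rimme+maðad]

/z/ after /m/ → [m] (total assimilation)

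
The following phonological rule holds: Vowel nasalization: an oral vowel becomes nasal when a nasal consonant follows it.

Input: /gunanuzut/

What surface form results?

[gũnãnuzut]

/u/ before nasal /n/ → [ũ]
/a/ before nasal /n/ → [ã]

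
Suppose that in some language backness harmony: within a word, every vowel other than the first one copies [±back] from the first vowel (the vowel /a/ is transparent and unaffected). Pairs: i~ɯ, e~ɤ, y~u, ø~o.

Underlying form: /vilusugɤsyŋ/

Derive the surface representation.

/u/ harmonizes with /i/ ([-back]) → [y]
/u/ harmonizes with /i/ ([-back]) → [y]
/ɤ/ harmonizes with /i/ ([-back]) → [e]

[vilysygesyŋ]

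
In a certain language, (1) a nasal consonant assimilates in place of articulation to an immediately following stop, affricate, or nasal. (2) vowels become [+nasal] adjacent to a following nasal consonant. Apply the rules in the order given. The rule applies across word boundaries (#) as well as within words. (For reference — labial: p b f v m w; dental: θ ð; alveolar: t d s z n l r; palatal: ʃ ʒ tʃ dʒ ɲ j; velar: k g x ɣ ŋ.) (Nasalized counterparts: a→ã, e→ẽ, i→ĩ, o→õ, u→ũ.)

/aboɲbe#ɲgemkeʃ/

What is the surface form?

[abõmbẽ#ŋgẽŋkeʃ]

Rule 1: /ɲ/ before /b/ (labial) → [m]
Rule 1: /ɲ/ before /g/ (velar) → [ŋ]
Rule 1: /m/ before /k/ (velar) → [ŋ]
After rule 1: abombe#ŋgeŋkeʃ
Rule 2: /o/ before nasal /m/ → [õ]
Rule 2: /e/ before nasal /ŋ/ → [ẽ]
Rule 2: /e/ before nasal /ŋ/ → [ẽ]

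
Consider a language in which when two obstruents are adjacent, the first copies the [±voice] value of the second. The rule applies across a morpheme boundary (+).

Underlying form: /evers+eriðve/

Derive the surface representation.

no segment meets the rule's conditions; no change.

[evers+eriðve]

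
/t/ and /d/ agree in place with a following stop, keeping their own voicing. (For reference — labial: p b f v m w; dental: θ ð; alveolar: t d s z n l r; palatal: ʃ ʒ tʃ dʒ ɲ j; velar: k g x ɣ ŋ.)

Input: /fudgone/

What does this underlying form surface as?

[fuggone]

/d/ before /g/ (velar) → [g]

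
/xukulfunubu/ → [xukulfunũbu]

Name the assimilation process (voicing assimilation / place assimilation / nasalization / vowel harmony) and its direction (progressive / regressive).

/u/→[ũ].
Each target copies a feature from the preceding segment, so the direction is progressive.

nasalization, progressive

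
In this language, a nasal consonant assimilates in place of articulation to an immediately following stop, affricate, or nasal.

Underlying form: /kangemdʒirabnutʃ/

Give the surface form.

/n/ before /g/ (velar) → [ŋ]
/m/ before /dʒ/ (palatal) → [ɲ]

[kaŋgeɲdʒirabnutʃ]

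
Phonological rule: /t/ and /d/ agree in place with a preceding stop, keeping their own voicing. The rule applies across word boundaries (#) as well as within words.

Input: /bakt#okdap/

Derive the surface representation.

[bakk#okgap]

/t/ after /k/ (velar) → [k]
/d/ after /k/ (velar) → [g]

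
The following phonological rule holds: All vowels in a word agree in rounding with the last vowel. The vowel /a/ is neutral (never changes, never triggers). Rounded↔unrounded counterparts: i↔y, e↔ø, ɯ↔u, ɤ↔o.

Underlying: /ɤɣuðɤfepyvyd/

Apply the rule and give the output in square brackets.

/ɤ/ harmonizes with /y/ ([+round]) → [o]
/ɤ/ harmonizes with /y/ ([+round]) → [o]
/e/ harmonizes with /y/ ([+round]) → [ø]

[oɣuðoføpyvyd]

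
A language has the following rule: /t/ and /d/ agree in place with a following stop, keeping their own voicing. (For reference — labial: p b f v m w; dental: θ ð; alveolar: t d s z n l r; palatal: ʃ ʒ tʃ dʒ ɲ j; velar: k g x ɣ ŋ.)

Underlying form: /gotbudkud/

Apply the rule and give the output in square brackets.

[gopbugkud]

/t/ before /b/ (labial) → [p]
/d/ before /k/ (velar) → [g]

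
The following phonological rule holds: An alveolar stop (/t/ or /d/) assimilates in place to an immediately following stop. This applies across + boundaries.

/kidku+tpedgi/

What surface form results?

/d/ before /k/ (velar) → [g]
/t/ before /p/ (labial) → [p]
/d/ before /g/ (velar) → [g]

[kigku+ppeggi]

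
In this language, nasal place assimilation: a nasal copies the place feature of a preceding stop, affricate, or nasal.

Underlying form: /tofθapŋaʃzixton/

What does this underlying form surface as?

[tofθapmaʃzixton]

/ŋ/ after /p/ (labial) → [m]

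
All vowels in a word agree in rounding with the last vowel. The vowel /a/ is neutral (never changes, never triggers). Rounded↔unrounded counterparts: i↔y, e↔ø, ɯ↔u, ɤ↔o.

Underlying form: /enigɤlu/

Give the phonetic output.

[ønygolu]

/e/ harmonizes with /u/ ([+round]) → [ø]
/i/ harmonizes with /u/ ([+round]) → [y]
/ɤ/ harmonizes with /u/ ([+round]) → [o]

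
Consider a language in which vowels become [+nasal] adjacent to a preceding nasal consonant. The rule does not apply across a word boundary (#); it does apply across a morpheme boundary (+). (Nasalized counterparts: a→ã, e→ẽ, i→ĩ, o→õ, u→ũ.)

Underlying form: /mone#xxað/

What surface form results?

/o/ after nasal /m/ → [õ]
/e/ after nasal /n/ → [ẽ]

[mõnẽ#xxað]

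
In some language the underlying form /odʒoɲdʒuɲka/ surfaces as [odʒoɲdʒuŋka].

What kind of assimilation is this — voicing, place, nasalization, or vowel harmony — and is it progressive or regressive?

/ɲ/→[ŋ].
Each target copies a feature from the following segment, so the direction is regressive.

place assimilation, regressive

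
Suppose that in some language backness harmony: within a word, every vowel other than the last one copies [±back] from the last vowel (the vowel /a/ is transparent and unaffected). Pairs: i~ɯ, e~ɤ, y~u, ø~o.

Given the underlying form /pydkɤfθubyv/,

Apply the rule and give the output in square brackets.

/ɤ/ harmonizes with /y/ ([-back]) → [e]
/u/ harmonizes with /y/ ([-back]) → [y]

[pydkefθybyv]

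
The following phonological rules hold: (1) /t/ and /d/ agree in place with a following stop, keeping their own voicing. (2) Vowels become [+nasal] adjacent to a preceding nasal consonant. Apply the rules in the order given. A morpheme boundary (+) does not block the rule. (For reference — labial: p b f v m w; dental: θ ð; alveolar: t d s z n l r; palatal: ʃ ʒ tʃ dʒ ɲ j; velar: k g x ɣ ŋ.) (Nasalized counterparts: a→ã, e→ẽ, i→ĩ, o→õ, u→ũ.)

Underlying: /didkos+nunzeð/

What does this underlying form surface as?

[digkos+nũnzeð]

Rule 1: /d/ before /k/ (velar) → [g]
After rule 1: digkos+nunzeð
Rule 2: /u/ after nasal /n/ → [ũ]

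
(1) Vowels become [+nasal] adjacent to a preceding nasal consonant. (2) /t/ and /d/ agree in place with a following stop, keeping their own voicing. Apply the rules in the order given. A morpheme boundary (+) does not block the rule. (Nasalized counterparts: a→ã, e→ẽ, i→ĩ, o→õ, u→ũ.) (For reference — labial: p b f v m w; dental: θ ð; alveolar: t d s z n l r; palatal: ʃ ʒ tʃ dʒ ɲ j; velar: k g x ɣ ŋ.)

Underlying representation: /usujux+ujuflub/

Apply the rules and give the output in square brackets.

Rule 1: no segment meets the rule's conditions; no change.
After rule 1: usujux+ujuflub
Rule 2: no segment meets the rule's conditions; no change.

[usujux+ujuflub]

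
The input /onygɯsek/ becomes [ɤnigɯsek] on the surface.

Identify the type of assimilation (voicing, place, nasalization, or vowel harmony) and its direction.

vowel harmony, regressive

/o/→[ɤ] /y/→[i].
Vowels agree with the last vowel, so the harmony is regressive.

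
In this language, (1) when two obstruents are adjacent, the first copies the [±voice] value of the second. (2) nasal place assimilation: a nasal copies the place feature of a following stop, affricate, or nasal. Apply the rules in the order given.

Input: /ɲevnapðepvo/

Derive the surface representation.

[ɲevnabðebvo]

Rule 1: /p/ before /ð/ (voiced) → [b]
Rule 1: /p/ before /v/ (voiced) → [b]
After rule 1: ɲevnabðebvo
Rule 2: no segment meets the rule's conditions; no change.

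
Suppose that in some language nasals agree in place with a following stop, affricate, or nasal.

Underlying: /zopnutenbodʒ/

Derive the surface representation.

/n/ before /b/ (labial) → [m]

[zopnutembodʒ]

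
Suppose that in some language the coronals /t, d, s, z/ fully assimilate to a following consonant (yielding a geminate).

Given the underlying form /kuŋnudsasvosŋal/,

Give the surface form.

[kuŋnussavvoŋŋal]

/d/ before /s/ → [s] (total assimilation)
/s/ before /v/ → [v] (total assimilation)
/s/ before /ŋ/ → [ŋ] (total assimilation)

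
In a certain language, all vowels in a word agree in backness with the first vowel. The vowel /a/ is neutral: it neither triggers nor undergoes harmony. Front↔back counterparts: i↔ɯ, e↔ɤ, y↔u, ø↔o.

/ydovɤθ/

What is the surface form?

/o/ harmonizes with /y/ ([-back]) → [ø]
/ɤ/ harmonizes with /y/ ([-back]) → [e]

[ydøveθ]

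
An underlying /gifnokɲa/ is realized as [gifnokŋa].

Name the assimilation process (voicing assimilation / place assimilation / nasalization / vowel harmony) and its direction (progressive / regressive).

/ɲ/→[ŋ].
Each target copies a feature from the preceding segment, so the direction is progressive.

place assimilation, progressive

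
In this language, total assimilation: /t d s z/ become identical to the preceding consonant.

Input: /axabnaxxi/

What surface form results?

no segment meets the rule's conditions; no change.

[axabnaxxi]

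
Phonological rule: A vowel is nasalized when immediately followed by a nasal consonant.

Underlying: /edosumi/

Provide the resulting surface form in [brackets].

[edosũmi]

/u/ before nasal /m/ → [ũ]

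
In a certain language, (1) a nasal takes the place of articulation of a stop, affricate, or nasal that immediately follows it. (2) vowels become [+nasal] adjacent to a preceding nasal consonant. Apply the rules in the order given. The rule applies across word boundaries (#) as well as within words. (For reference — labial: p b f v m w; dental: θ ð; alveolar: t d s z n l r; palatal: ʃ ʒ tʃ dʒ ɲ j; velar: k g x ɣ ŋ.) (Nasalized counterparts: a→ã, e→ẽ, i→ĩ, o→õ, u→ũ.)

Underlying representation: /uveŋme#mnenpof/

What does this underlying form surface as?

Rule 1: /ŋ/ before /m/ (labial) → [m]
Rule 1: /m/ before /n/ (alveolar) → [n]
Rule 1: /n/ before /p/ (labial) → [m]
After rule 1: uvemme#nnempof
Rule 2: /e/ after nasal /m/ → [ẽ]
Rule 2: /e/ after nasal /n/ → [ẽ]

[uvemmẽ#nnẽmpof]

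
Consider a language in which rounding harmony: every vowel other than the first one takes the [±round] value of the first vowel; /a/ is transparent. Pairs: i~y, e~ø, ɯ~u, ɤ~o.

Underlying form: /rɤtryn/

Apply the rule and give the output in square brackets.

[rɤtrin]

/y/ harmonizes with /ɤ/ ([-round]) → [i]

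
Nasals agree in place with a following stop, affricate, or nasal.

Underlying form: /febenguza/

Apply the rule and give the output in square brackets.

[febeŋguza]

/n/ before /g/ (velar) → [ŋ]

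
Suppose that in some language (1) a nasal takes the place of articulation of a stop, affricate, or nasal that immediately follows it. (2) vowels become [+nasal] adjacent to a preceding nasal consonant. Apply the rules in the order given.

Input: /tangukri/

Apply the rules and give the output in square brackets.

[taŋgukri]

Rule 1: /n/ before /g/ (velar) → [ŋ]
After rule 1: taŋgukri
Rule 2: no segment meets the rule's conditions; no change.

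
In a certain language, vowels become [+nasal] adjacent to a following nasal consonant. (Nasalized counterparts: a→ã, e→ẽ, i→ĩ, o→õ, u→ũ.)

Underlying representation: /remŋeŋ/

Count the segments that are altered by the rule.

2

/e/ before nasal /m/ → [ẽ]
/e/ before nasal /ŋ/ → [ẽ]
2 segments change.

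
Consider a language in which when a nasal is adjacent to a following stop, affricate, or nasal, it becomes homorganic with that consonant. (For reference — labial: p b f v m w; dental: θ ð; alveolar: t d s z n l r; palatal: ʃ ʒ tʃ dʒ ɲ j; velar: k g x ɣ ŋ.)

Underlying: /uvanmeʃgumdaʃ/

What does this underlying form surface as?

/n/ before /m/ (labial) → [m]
/m/ before /d/ (alveolar) → [n]

[uvammeʃgundaʃ]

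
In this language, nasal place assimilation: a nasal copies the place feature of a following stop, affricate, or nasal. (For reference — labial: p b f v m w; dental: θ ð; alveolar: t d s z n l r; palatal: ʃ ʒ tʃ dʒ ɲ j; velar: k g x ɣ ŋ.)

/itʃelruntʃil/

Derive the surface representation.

/n/ before /tʃ/ (palatal) → [ɲ]

[itʃelruɲtʃil]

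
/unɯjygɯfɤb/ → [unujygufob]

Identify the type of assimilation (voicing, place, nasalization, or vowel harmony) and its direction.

/ɯ/→[u] /ɯ/→[u] /ɤ/→[o].
Vowels agree with the first vowel, so the harmony is progressive.

vowel harmony, progressive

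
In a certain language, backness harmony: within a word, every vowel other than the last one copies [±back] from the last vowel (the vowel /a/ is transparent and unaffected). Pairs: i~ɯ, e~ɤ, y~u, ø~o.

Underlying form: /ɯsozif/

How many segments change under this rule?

2

/ɯ/ harmonizes with /i/ ([-back]) → [i]
/o/ harmonizes with /i/ ([-back]) → [ø]
2 segments change.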